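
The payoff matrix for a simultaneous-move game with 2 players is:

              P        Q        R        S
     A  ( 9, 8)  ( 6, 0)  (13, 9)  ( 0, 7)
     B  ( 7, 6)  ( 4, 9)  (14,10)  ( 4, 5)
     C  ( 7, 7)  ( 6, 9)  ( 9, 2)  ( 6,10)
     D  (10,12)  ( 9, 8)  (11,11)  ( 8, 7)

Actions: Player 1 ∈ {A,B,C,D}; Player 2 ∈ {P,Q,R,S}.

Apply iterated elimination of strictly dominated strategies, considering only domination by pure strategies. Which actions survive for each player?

P1 drop C (D beats it: P:10>7 Q:9>6 R:11>9 S:8>6)
P2 drop Q (R beats it: A:9>0 B:10>9 D:11>8)
P2 drop S (P beats it: A:8>7 B:6>5 D:12>7)
P1→{A,B,D} P2→{P,R}

IESDS → P1:{A,B,D} P2:{P,R}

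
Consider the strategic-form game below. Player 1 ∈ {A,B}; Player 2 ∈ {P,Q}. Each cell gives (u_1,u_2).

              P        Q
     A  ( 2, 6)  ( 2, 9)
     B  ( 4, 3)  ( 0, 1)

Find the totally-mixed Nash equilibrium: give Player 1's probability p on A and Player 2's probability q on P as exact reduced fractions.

p=2/5, q=1/2

P1 indiff ⇒ q·2+(1-q)·2 = q·4+(1-q)·0 ⇒ q(-2) = (1-q)(-2) ⇒ q = 1/2
P2 indiff ⇒ p·6+(1-p)·3 = p·9+(1-p)·1 ⇒ p(-3) = (1-p)(-2) ⇒ p = 2/5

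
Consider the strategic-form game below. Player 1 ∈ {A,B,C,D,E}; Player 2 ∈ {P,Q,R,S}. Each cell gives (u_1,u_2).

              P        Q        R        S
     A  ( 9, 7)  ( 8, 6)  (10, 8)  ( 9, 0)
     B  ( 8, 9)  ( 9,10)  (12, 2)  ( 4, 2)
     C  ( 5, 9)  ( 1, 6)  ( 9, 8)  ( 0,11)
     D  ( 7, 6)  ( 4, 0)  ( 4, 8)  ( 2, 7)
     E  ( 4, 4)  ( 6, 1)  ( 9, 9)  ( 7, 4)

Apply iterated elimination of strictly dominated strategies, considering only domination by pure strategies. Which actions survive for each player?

P1 drop C (A beats it: P:9>5 Q:8>1 R:10>9 S:9>0)
P1 drop D (A beats it: P:9>7 Q:8>4 R:10>4 S:9>2)
P1 drop E (A beats it: P:9>4 Q:8>6 R:10>9 S:9>7)
P2 drop S (P beats it: A:7>0 B:9>2)
P1→{A,B} P2→{P,Q,R}

IESDS → P1:{A,B} P2:{P,Q,R}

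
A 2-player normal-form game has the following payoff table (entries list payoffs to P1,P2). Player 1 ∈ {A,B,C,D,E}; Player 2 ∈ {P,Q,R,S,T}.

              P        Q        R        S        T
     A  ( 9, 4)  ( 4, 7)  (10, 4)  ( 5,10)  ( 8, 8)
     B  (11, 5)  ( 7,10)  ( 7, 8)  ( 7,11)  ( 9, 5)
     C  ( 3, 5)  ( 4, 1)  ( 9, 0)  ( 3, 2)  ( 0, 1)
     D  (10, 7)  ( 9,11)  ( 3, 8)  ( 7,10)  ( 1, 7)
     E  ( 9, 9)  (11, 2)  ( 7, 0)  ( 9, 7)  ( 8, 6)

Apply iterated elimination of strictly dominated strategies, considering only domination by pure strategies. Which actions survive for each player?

P2 drop R (Q beats it: A:7>4 B:10>8 C:1>0 D:11>8 E:2>0)
P1 drop A (B beats it: P:11>9 Q:7>4 S:7>5 T:9>8)
P1 drop C (B beats it: P:11>3 Q:7>4 S:7>3 T:9>0)
P2 drop T (S beats it: B:11>5 D:10>7 E:7>6)
P1→{B,D,E} P2→{P,Q,S}

Survivors P1:{B,D,E} P2:{P,Q,S}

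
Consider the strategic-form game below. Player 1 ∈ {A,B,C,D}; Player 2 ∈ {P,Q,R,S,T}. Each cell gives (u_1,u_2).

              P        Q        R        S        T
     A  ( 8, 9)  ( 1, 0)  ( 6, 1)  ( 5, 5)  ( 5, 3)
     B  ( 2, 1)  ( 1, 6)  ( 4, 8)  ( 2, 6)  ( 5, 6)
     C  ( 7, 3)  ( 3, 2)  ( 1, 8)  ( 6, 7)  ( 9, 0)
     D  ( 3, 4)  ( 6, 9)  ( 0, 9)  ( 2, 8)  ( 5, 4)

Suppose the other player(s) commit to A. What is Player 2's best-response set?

P2 best: {P}

u_2(P vs A) = 9
u_2(Q vs A) = 0
u_2(R vs A) = 1
u_2(S vs A) = 5
u_2(T vs A) = 3
max payoff 9 at {P}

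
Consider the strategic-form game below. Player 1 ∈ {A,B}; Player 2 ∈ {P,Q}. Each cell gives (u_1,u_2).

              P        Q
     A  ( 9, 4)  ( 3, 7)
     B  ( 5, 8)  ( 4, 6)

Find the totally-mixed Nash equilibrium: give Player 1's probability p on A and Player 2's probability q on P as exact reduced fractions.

p=2/5, q=1/5

P1 indiff ⇒ q·9+(1-q)·3 = q·5+(1-q)·4 ⇒ q(4) = (1-q)(1) ⇒ q = 1/5
P2 indiff ⇒ p·4+(1-p)·8 = p·7+(1-p)·6 ⇒ p(-3) = (1-p)(-2) ⇒ p = 2/5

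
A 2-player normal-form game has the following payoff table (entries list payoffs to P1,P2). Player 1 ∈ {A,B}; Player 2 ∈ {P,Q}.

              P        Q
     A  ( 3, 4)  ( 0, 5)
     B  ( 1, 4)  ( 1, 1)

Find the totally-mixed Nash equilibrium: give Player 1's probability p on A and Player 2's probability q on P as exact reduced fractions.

P1 indiff ⇒ q·3+(1-q)·0 = q·1+(1-q)·1 ⇒ q(2) = (1-q)(1) ⇒ q = 1/3
P2 indiff ⇒ p·4+(1-p)·4 = p·5+(1-p)·1 ⇒ p(-1) = (1-p)(-3) ⇒ p = 3/4

(p,q) = (3/4, 1/3)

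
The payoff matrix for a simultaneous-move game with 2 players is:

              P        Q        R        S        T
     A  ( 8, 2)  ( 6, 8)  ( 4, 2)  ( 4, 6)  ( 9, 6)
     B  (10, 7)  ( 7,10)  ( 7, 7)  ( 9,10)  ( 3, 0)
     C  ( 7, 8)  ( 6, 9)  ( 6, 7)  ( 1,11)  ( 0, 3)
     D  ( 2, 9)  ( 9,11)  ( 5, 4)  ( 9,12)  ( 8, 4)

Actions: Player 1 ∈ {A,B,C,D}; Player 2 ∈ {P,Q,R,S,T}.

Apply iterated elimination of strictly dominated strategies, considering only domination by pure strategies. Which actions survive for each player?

P1 drop C (B beats it: P:10>7 Q:7>6 R:7>6 S:9>1 T:3>0)
P2 drop P (Q beats it: A:8>2 B:10>7 D:11>9)
P2 drop R (Q beats it: A:8>2 B:10>7 D:11>4)
P2 drop T (Q beats it: A:8>6 B:10>0 D:11>4)
P1 drop A (B beats it: Q:7>6 S:9>4)
P1→{B,D} P2→{Q,S}

Remaining: P1:{B,D} P2:{Q,S}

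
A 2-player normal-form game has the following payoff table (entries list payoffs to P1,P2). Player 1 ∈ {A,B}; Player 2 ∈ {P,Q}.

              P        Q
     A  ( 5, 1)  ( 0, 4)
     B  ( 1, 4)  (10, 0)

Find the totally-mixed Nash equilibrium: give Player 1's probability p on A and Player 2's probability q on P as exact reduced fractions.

P1 indiff ⇒ q·5+(1-q)·0 = q·1+(1-q)·10 ⇒ q(4) = (1-q)(10) ⇒ q = 5/7
P2 indiff ⇒ p·1+(1-p)·4 = p·4+(1-p)·0 ⇒ p(-3) = (1-p)(-4) ⇒ p = 4/7

p=4/7, q=5/7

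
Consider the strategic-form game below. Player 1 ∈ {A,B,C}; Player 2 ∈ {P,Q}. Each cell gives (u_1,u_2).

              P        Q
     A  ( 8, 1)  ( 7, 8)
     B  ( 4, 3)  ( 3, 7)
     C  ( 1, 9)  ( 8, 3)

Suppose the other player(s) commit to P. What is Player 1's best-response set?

P1 best: {A}

u_1(A vs P) = 8
u_1(B vs P) = 4
u_1(C vs P) = 1
max payoff 8 at {A}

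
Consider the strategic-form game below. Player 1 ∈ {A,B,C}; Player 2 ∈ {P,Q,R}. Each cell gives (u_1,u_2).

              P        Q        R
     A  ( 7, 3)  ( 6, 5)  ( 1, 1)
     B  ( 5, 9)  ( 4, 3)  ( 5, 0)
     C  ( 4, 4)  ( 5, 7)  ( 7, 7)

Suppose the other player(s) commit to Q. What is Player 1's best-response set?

u_1(A vs Q) = 6
u_1(B vs Q) = 4
u_1(C vs Q) = 5
max payoff 6 at {A}

P1 best: {A}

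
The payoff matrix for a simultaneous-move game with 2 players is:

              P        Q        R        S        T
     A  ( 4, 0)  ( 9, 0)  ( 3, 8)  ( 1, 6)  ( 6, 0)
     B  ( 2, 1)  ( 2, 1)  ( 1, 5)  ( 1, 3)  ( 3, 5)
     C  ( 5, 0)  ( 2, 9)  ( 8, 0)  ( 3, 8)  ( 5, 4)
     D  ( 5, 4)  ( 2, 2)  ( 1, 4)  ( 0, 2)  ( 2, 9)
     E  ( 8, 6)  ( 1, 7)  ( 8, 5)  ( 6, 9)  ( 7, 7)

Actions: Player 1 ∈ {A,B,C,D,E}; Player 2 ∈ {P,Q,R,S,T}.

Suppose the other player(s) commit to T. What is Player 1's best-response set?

BR_1 = {E}

u_1(A vs T) = 6
u_1(B vs T) = 3
u_1(C vs T) = 5
u_1(D vs T) = 2
u_1(E vs T) = 7
max payoff 7 at {E}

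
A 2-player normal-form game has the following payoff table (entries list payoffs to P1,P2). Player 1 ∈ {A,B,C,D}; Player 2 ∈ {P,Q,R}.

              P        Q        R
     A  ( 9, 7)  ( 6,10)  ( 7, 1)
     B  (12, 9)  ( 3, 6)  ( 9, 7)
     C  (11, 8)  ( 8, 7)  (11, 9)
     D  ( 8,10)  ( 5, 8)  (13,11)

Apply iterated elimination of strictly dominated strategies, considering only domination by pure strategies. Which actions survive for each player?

IESDS → P1:{B,C,D} P2:{P,R}

P1 drop A (C beats it: P:11>9 Q:8>6 R:11>7)
P2 drop Q (P beats it: B:9>6 C:8>7 D:10>8)
P1→{B,C,D} P2→{P,R}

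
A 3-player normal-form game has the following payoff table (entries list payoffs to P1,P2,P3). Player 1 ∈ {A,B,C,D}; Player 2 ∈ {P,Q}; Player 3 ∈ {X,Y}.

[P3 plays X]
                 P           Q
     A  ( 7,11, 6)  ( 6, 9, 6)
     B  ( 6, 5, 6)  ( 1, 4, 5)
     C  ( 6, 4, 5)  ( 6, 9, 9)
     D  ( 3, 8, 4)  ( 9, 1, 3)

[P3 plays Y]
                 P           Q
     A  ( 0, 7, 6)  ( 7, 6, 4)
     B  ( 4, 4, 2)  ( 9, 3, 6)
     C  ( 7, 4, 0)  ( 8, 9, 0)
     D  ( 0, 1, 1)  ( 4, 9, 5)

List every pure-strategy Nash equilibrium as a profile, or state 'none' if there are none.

(A,P,X): NE
(A,P,Y): not NE [P1→C gives 7>0]
(A,Q,X): not NE [P1→D gives 9>6; P2→P gives 11>9]
(A,Q,Y): not NE [P1→B gives 9>7; P2→P gives 7>6; P3→X gives 6>4]
(B,P,X): not NE [P1→A gives 7>6]
(B,P,Y): not NE [P1→C gives 7>4; P3→X gives 6>2]
(B,Q,X): not NE [P1→D gives 9>1; P2→P gives 5>4; P3→Y gives 6>5]
(B,Q,Y): not NE [P2→P gives 4>3]
(C,P,X): not NE [P1→A gives 7>6; P2→Q gives 9>4]
(C,P,Y): not NE [P2→Q gives 9>4; P3→X gives 5>0]
(C,Q,X): not NE [P1→D gives 9>6]
(C,Q,Y): not NE [P1→B gives 9>8; P3→X gives 9>0]
(D,P,X): not NE [P1→A gives 7>3]
(D,P,Y): not NE [P1→C gives 7>0; P2→Q gives 9>1; P3→X gives 4>1]
(D,Q,X): not NE [P2→P gives 8>1; P3→Y gives 5>3]
(D,Q,Y): not NE [P1→B gives 9>4]

PSNE = {(A,P,X)}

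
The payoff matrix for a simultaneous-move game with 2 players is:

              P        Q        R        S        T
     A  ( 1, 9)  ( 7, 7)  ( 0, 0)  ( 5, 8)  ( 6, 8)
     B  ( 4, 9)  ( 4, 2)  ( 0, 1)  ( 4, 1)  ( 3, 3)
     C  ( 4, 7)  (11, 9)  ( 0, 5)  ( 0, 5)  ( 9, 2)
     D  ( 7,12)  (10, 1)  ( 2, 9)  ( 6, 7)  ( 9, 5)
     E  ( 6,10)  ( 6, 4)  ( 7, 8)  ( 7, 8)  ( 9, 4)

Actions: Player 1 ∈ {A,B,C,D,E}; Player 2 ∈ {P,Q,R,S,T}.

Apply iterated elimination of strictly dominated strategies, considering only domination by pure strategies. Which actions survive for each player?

P1 drop A (D beats it: P:7>1 Q:10>7 R:2>0 S:6>5 T:9>6)
P1 drop B (D beats it: P:7>4 Q:10>4 R:2>0 S:6>4 T:9>3)
P2 drop R (P beats it: C:7>5 D:12>9 E:10>8)
P2 drop S (P beats it: C:7>5 D:12>7 E:10>8)
P2 drop T (P beats it: C:7>2 D:12>5 E:10>4)
P1 drop E (D beats it: P:7>6 Q:10>6)
P1→{C,D} P2→{P,Q}

IESDS → P1:{C,D} P2:{P,Q}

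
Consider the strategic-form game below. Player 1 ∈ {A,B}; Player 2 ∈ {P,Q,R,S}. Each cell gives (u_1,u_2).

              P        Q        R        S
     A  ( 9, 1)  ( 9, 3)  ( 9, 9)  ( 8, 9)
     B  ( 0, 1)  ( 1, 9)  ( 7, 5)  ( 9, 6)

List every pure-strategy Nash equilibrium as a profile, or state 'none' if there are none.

Nash profiles: (A,R)

(A,P): not NE [P2→S gives 9>1]
(A,Q): not NE [P2→S gives 9>3]
(A,R): NE
(A,S): not NE [P1→B gives 9>8]
(B,P): not NE [P1→A gives 9>0; P2→Q gives 9>1]
(B,Q): not NE [P1→A gives 9>1]
(B,R): not NE [P1→A gives 9>7; P2→Q gives 9>5]
(B,S): not NE [P2→Q gives 9>6]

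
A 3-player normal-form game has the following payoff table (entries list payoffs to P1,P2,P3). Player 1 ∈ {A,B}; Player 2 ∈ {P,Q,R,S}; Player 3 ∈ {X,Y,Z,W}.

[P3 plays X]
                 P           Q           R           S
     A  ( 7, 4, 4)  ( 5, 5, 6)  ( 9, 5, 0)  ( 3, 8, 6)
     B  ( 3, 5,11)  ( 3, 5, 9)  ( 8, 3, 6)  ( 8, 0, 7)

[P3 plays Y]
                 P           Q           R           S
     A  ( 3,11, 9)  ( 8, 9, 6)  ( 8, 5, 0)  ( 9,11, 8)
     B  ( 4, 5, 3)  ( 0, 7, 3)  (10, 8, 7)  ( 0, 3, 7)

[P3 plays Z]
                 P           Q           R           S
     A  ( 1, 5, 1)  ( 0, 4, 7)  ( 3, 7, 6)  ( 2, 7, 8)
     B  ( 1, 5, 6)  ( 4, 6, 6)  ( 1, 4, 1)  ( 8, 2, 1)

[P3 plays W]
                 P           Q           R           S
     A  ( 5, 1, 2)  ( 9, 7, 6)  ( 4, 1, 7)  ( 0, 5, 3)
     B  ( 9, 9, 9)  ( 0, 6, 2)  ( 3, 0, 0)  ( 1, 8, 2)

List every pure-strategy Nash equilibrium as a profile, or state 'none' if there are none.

PSNE = {(A,S,Y), (B,R,Y)}

(A,P,X): not NE [P2→S gives 8>4; P3→Y gives 9>4]
(A,P,Y): not NE [P1→B gives 4>3]
(A,P,Z): not NE [P2→S gives 7>5; P3→Y gives 9>1]
(A,P,W): not NE [P1→B gives 9>5; P2→Q gives 7>1; P3→Y gives 9>2]
(A,Q,X): not NE [P2→S gives 8>5; P3→Z gives 7>6]
(A,Q,Y): not NE [P2→S gives 11>9; P3→Z gives 7>6]
(A,Q,Z): not NE [P1→B gives 4>0; P2→S gives 7>4]
(A,Q,W): not NE [P3→Z gives 7>6]
(A,R,X): not NE [P2→S gives 8>5; P3→W gives 7>0]
(A,R,Y): not NE [P1→B gives 10>8; P2→S gives 11>5; P3→W gives 7>0]
(A,R,Z): not NE [P3→W gives 7>6]
(A,R,W): not NE [P2→Q gives 7>1]
(A,S,X): not NE [P1→B gives 8>3; P3→Z gives 8>6]
(A,S,Y): NE
(A,S,Z): not NE [P1→B gives 8>2]
(A,S,W): not NE [P1→B gives 1>0; P2→Q gives 7>5; P3→Z gives 8>3]
(B,P,X): not NE [P1→A gives 7>3]
(B,P,Y): not NE [P2→R gives 8>5; P3→X gives 11>3]
(B,P,Z): not NE [P2→Q gives 6>5; P3→X gives 11>6]
(B,P,W): not NE [P3→X gives 11>9]
(B,Q,X): not NE [P1→A gives 5>3]
(B,Q,Y): not NE [P1→A gives 8>0; P2→R gives 8>7; P3→X gives 9>3]
(B,Q,Z): not NE [P3→X gives 9>6]
(B,Q,W): not NE [P1→A gives 9>0; P2→P gives 9>6; P3→X gives 9>2]
(B,R,X): not NE [P1→A gives 9>8; P2→Q gives 5>3; P3→Y gives 7>6]
(B,R,Y): NE
(B,R,Z): not NE [P1→A gives 3>1; P2→Q gives 6>4; P3→Y gives 7>1]
(B,R,W): not NE [P1→A gives 4>3; P2→P gives 9>0; P3→Y gives 7>0]
(B,S,X): not NE [P2→Q gives 5>0]
(B,S,Y): not NE [P1→A gives 9>0; P2→R gives 8>3]
(B,S,Z): not NE [P2→Q gives 6>2; P3→Y gives 7>1]
(B,S,W): not NE [P2→P gives 9>8; P3→Y gives 7>2]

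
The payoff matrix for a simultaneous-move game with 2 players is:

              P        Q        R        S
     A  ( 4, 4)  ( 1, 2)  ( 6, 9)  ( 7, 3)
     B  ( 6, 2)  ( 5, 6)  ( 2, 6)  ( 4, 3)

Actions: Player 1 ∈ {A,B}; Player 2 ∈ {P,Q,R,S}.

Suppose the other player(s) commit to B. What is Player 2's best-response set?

u_2(P vs B) = 2
u_2(Q vs B) = 6
u_2(R vs B) = 6
u_2(S vs B) = 3
max payoff 6 at {Q,R}

argmax u_2 = {Q,R}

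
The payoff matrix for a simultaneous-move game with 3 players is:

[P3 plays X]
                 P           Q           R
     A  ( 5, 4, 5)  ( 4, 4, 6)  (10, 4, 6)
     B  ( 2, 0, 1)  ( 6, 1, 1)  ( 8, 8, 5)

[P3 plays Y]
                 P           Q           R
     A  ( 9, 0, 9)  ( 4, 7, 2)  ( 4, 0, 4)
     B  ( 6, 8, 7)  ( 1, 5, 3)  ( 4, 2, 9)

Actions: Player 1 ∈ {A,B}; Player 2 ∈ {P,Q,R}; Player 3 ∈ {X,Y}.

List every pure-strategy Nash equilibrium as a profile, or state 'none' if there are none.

PSNE = {(A,R,X)}

(A,P,X): not NE [P3→Y gives 9>5]
(A,P,Y): not NE [P2→Q gives 7>0]
(A,Q,X): not NE [P1→B gives 6>4]
(A,Q,Y): not NE [P3→X gives 6>2]
(A,R,X): NE
(A,R,Y): not NE [P2→Q gives 7>0; P3→X gives 6>4]
(B,P,X): not NE [P1→A gives 5>2; P2→R gives 8>0; P3→Y gives 7>1]
(B,P,Y): not NE [P1→A gives 9>6]
(B,Q,X): not NE [P2→R gives 8>1; P3→Y gives 3>1]
(B,Q,Y): not NE [P1→A gives 4>1; P2→P gives 8>5]
(B,R,X): not NE [P1→A gives 10>8; P3→Y gives 9>5]
(B,R,Y): not NE [P2→P gives 8>2]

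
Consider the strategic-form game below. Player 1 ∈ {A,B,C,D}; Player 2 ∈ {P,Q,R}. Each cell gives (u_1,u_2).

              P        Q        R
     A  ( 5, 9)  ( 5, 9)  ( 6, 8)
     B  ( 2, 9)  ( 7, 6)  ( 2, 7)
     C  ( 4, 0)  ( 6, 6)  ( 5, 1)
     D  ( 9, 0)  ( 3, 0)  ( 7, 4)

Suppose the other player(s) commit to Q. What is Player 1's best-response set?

BR_1 = {B}

u_1(A vs Q) = 5
u_1(B vs Q) = 7
u_1(C vs Q) = 6
u_1(D vs Q) = 3
max payoff 7 at {B}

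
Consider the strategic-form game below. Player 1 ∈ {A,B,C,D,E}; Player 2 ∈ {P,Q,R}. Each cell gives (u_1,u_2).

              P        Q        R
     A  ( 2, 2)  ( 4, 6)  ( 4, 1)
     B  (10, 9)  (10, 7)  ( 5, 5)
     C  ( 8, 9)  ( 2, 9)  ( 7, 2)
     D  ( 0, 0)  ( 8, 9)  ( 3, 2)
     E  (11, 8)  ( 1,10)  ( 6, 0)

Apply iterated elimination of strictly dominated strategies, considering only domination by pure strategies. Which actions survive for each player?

P1 drop A (B beats it: P:10>2 Q:10>4 R:5>4)
P1 drop D (B beats it: P:10>0 Q:10>8 R:5>3)
P2 drop R (P beats it: B:9>5 C:9>2 E:8>0)
P1 drop C (B beats it: P:10>8 Q:10>2)
P1→{B,E} P2→{P,Q}

IESDS → P1:{B,E} P2:{P,Q}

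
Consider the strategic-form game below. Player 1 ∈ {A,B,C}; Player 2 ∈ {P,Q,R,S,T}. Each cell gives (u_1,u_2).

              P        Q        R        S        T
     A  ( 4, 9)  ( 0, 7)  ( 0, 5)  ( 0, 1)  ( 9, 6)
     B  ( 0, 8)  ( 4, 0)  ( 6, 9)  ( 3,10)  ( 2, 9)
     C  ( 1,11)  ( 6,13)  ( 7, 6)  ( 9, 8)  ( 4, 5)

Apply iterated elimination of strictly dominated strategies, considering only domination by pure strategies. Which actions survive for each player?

P1 drop B (C beats it: P:1>0 Q:6>4 R:7>6 S:9>3 T:4>2)
P2 drop R (P beats it: A:9>5 C:11>6)
P2 drop S (P beats it: A:9>1 C:11>8)
P2 drop T (P beats it: A:9>6 C:11>5)
P1→{A,C} P2→{P,Q}

Remaining: P1:{A,C} P2:{P,Q}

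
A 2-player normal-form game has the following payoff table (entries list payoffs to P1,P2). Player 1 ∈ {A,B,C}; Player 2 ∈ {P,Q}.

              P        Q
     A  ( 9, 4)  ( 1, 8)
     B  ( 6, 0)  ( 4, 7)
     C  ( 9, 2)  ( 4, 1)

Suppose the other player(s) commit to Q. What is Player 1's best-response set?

u_1(A vs Q) = 1
u_1(B vs Q) = 4
u_1(C vs Q) = 4
max payoff 4 at {B,C}

argmax u_1 = {B,C}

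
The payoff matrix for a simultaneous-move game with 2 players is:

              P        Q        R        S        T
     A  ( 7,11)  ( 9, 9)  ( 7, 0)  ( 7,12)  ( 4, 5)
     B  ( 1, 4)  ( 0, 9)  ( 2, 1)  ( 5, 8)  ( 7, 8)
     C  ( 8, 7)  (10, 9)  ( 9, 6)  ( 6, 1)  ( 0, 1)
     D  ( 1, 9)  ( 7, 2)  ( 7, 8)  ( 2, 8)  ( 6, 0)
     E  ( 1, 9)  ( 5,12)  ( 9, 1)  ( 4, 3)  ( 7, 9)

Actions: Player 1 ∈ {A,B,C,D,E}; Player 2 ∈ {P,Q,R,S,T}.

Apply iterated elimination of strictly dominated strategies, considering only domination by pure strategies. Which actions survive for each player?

Survivors P1:{A,C} P2:{P,Q,S}

P2 drop R (P beats it: A:11>0 B:4>1 C:7>6 D:9>8 E:9>1)
P2 drop T (Q beats it: A:9>5 B:9>8 C:9>1 D:2>0 E:12>9)
P1 drop B (A beats it: P:7>1 Q:9>0 S:7>5)
P1 drop D (A beats it: P:7>1 Q:9>7 S:7>2)
P1 drop E (A beats it: P:7>1 Q:9>5 S:7>4)
P1→{A,C} P2→{P,Q,S}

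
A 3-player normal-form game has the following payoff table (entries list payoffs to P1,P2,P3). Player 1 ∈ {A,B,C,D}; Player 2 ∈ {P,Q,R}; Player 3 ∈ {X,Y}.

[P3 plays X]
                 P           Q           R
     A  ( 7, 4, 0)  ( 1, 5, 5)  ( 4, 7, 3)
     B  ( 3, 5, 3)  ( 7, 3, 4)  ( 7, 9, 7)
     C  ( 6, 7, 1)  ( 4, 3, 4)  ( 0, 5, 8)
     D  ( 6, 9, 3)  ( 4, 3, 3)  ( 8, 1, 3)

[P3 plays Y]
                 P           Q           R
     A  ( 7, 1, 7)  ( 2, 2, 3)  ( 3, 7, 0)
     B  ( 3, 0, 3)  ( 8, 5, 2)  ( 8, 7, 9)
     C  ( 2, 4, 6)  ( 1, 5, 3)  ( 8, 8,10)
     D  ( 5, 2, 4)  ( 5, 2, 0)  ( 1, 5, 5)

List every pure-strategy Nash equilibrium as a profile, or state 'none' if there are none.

PSNE = {(B,R,Y), (C,R,Y)}

(A,P,X): not NE [P2→R gives 7>4; P3→Y gives 7>0]
(A,P,Y): not NE [P2→R gives 7>1]
(A,Q,X): not NE [P1→B gives 7>1; P2→R gives 7>5]
(A,Q,Y): not NE [P1→B gives 8>2; P2→R gives 7>2; P3→X gives 5>3]
(A,R,X): not NE [P1→D gives 8>4]
(A,R,Y): not NE [P1→C gives 8>3; P3→X gives 3>0]
(B,P,X): not NE [P1→A gives 7>3; P2→R gives 9>5]
(B,P,Y): not NE [P1→A gives 7>3; P2→R gives 7>0]
(B,Q,X): not NE [P2→R gives 9>3]
(B,Q,Y): not NE [P2→R gives 7>5; P3→X gives 4>2]
(B,R,X): not NE [P1→D gives 8>7; P3→Y gives 9>7]
(B,R,Y): NE
(C,P,X): not NE [P1→A gives 7>6; P3→Y gives 6>1]
(C,P,Y): not NE [P1→A gives 7>2; P2→R gives 8>4]
(C,Q,X): not NE [P1→B gives 7>4; P2→P gives 7>3]
(C,Q,Y): not NE [P1→B gives 8>1; P2→R gives 8>5; P3→X gives 4>3]
(C,R,X): not NE [P1→D gives 8>0; P2→P gives 7>5; P3→Y gives 10>8]
(C,R,Y): NE
(D,P,X): not NE [P1→A gives 7>6; P3→Y gives 4>3]
(D,P,Y): not NE [P1→A gives 7>5; P2→R gives 5>2]
(D,Q,X): not NE [P1→B gives 7>4; P2→P gives 9>3]
(D,Q,Y): not NE [P1→B gives 8>5; P2→R gives 5>2; P3→X gives 3>0]
(D,R,X): not NE [P2→P gives 9>1; P3→Y gives 5>3]
(D,R,Y): not NE [P1→C gives 8>1]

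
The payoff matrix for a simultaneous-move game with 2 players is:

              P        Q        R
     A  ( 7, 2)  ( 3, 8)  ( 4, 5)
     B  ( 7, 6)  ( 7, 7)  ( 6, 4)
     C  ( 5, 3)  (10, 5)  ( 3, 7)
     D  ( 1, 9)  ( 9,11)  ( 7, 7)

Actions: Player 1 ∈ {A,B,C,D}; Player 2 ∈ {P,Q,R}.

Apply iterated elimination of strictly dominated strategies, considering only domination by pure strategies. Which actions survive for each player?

P2 drop P (Q beats it: A:8>2 B:7>6 C:5>3 D:11>9)
P1 drop A (B beats it: Q:7>3 R:6>4)
P1 drop B (D beats it: Q:9>7 R:7>6)
P1→{C,D} P2→{Q,R}

Survivors P1:{C,D} P2:{Q,R}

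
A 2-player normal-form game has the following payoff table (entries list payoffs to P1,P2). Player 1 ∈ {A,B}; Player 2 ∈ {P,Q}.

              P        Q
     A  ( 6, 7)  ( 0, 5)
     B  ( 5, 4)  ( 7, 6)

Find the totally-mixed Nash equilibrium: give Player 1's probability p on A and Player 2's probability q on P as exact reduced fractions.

P1 indiff ⇒ q·6+(1-q)·0 = q·5+(1-q)·7 ⇒ q(1) = (1-q)(7) ⇒ q = 7/8
P2 indiff ⇒ p·7+(1-p)·4 = p·5+(1-p)·6 ⇒ p(2) = (1-p)(2) ⇒ p = 1/2

p=1/2, q=7/8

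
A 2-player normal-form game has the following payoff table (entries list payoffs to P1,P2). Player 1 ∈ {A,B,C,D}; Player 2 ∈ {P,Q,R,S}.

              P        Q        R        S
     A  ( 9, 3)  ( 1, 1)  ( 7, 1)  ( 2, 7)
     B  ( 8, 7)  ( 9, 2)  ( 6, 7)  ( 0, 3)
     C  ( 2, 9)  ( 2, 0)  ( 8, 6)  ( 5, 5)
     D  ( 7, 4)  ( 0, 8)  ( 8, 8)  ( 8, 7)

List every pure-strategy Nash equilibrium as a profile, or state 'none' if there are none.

(A,P): not NE [P2→S gives 7>3]
(A,Q): not NE [P1→B gives 9>1; P2→S gives 7>1]
(A,R): not NE [P1→D gives 8>7; P2→S gives 7>1]
(A,S): not NE [P1→D gives 8>2]
(B,P): not NE [P1→A gives 9>8]
(B,Q): not NE [P2→R gives 7>2]
(B,R): not NE [P1→D gives 8>6]
(B,S): not NE [P1→D gives 8>0; P2→R gives 7>3]
(C,P): not NE [P1→A gives 9>2]
(C,Q): not NE [P1→B gives 9>2; P2→P gives 9>0]
(C,R): not NE [P2→P gives 9>6]
(C,S): not NE [P1→D gives 8>5; P2→P gives 9>5]
(D,P): not NE [P1→A gives 9>7; P2→R gives 8>4]
(D,Q): not NE [P1→B gives 9>0]
(D,R): NE
(D,S): not NE [P2→R gives 8>7]

Nash profiles: (D,R)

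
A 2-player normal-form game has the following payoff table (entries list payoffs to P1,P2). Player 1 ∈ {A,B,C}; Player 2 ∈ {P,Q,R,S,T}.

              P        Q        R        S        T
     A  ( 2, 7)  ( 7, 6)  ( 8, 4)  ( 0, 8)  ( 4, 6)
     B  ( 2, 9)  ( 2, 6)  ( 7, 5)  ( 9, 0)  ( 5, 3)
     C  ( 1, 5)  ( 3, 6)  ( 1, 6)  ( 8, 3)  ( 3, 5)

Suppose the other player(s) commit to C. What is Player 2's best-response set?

P2 best: {Q,R}

u_2(P vs C) = 5
u_2(Q vs C) = 6
u_2(R vs C) = 6
u_2(S vs C) = 3
u_2(T vs C) = 5
max payoff 6 at {Q,R}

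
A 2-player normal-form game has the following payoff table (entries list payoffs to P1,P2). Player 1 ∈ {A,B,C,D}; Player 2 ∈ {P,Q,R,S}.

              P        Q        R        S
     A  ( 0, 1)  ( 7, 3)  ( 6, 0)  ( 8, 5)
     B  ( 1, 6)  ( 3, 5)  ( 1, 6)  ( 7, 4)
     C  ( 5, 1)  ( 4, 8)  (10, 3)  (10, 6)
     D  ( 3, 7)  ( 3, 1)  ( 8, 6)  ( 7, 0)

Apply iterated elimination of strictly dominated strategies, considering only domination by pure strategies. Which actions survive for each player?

P1 drop B (C beats it: P:5>1 Q:4>3 R:10>1 S:10>7)
P1 drop D (C beats it: P:5>3 Q:4>3 R:10>8 S:10>7)
P2 drop P (Q beats it: A:3>1 C:8>1)
P2 drop R (Q beats it: A:3>0 C:8>3)
P1→{A,C} P2→{Q,S}

Survivors P1:{A,C} P2:{Q,S}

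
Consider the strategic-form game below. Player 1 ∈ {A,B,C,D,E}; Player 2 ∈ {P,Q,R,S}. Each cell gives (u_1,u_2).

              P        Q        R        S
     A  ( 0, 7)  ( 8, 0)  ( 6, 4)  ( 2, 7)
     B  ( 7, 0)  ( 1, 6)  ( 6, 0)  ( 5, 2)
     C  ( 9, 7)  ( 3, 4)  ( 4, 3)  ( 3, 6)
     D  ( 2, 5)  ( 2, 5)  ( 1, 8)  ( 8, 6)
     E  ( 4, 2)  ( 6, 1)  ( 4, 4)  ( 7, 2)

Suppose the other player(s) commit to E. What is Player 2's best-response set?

P2 best: {R}

u_2(P vs E) = 2
u_2(Q vs E) = 1
u_2(R vs E) = 4
u_2(S vs E) = 2
max payoff 4 at {R}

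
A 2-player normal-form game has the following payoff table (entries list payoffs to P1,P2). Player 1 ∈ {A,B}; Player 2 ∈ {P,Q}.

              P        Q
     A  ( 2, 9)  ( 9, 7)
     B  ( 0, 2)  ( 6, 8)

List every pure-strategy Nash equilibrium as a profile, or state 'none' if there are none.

(A,P): NE
(A,Q): not NE [P2→P gives 9>7]
(B,P): not NE [P1→A gives 2>0; P2→Q gives 8>2]
(B,Q): not NE [P1→A gives 9>6]

NE set: (A,P)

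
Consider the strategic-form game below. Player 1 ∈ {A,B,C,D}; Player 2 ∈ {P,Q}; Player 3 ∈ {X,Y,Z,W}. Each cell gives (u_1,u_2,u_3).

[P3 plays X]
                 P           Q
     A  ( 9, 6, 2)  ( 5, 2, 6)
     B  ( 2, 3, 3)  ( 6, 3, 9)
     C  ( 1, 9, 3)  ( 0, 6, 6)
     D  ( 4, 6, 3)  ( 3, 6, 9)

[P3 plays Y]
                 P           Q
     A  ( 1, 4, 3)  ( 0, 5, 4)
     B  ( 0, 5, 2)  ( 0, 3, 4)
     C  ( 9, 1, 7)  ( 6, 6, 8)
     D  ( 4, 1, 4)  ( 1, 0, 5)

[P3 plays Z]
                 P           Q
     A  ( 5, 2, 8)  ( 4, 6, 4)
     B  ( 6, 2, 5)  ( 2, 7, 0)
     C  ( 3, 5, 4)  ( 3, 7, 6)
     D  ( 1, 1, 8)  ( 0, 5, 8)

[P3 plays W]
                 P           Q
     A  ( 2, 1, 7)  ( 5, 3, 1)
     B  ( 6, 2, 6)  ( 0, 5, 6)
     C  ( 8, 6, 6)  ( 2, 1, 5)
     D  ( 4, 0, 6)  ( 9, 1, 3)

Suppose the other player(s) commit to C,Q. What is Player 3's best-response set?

u_3(X vs C,Q) = 6
u_3(Y vs C,Q) = 8
u_3(Z vs C,Q) = 6
u_3(W vs C,Q) = 5
max payoff 8 at {Y}

argmax u_3 = {Y}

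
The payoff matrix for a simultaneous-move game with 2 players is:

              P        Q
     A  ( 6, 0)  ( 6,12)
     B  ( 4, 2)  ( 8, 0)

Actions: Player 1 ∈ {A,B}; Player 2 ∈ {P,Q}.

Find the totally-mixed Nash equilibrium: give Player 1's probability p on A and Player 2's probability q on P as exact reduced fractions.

P1 indiff ⇒ q·6+(1-q)·6 = q·4+(1-q)·8 ⇒ q(2) = (1-q)(2) ⇒ q = 1/2
P2 indiff ⇒ p·0+(1-p)·2 = p·12+(1-p)·0 ⇒ p(-12) = (1-p)(-2) ⇒ p = 1/7

(p,q) = (1/7, 1/2)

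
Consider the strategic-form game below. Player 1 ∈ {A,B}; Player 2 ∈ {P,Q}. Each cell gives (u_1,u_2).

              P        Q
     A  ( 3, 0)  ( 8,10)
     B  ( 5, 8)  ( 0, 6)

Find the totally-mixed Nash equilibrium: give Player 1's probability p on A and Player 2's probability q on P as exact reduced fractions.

p=1/6, q=4/5

P1 indiff ⇒ q·3+(1-q)·8 = q·5+(1-q)·0 ⇒ q(-2) = (1-q)(-8) ⇒ q = 4/5
P2 indiff ⇒ p·0+(1-p)·8 = p·10+(1-p)·6 ⇒ p(-10) = (1-p)(-2) ⇒ p = 1/6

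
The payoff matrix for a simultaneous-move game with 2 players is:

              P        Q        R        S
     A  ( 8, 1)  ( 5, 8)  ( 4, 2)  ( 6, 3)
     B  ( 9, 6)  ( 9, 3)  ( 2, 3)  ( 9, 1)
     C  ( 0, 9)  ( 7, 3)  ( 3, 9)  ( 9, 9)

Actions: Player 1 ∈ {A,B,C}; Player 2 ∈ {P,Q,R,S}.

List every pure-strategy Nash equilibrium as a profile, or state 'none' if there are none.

Nash profiles: (B,P), (C,S)

(A,P): not NE [P1→B gives 9>8; P2→Q gives 8>1]
(A,Q): not NE [P1→B gives 9>5]
(A,R): not NE [P2→Q gives 8>2]
(A,S): not NE [P1→C gives 9>6; P2→Q gives 8>3]
(B,P): NE
(B,Q): not NE [P2→P gives 6>3]
(B,R): not NE [P1→A gives 4>2; P2→P gives 6>3]
(B,S): not NE [P2→P gives 6>1]
(C,P): not NE [P1→B gives 9>0]
(C,Q): not NE [P1→B gives 9>7; P2→S gives 9>3]
(C,R): not NE [P1→A gives 4>3]
(C,S): NE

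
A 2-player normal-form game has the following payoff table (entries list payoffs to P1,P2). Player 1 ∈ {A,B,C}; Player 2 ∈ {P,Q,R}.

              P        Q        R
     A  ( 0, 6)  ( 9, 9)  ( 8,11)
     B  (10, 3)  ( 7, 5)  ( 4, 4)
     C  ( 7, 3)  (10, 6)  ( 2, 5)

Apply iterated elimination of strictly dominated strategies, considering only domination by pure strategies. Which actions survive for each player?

Remaining: P1:{A,C} P2:{Q,R}

P2 drop P (Q beats it: A:9>6 B:5>3 C:6>3)
P1 drop B (A beats it: Q:9>7 R:8>4)
P1→{A,C} P2→{Q,R}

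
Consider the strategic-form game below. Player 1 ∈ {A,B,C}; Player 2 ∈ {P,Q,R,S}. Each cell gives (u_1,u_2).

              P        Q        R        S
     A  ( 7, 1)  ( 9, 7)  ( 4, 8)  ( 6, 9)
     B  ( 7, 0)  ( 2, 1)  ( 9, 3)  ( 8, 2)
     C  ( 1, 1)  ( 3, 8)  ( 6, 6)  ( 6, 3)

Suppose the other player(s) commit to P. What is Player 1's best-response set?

P1 best: {A,B}

u_1(A vs P) = 7
u_1(B vs P) = 7
u_1(C vs P) = 1
max payoff 7 at {A,B}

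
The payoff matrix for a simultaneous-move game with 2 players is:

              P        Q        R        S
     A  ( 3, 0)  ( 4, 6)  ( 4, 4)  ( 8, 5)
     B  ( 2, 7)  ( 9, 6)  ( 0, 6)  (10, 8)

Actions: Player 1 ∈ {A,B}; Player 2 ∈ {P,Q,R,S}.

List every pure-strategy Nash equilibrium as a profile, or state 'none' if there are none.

(A,P): not NE [P2→Q gives 6>0]
(A,Q): not NE [P1→B gives 9>4]
(A,R): not NE [P2→Q gives 6>4]
(A,S): not NE [P1→B gives 10>8; P2→Q gives 6>5]
(B,P): not NE [P1→A gives 3>2; P2→S gives 8>7]
(B,Q): not NE [P2→S gives 8>6]
(B,R): not NE [P1→A gives 4>0; P2→S gives 8>6]
(B,S): NE

Nash profiles: (B,S)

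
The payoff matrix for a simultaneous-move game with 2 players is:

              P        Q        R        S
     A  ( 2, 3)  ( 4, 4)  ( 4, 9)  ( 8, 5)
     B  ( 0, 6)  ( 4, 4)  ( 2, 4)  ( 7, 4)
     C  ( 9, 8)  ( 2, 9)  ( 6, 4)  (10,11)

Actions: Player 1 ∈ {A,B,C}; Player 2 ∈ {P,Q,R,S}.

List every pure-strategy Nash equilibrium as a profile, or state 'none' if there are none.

(A,P): not NE [P1→C gives 9>2; P2→R gives 9>3]
(A,Q): not NE [P2→R gives 9>4]
(A,R): not NE [P1→C gives 6>4]
(A,S): not NE [P1→C gives 10>8; P2→R gives 9>5]
(B,P): not NE [P1→C gives 9>0]
(B,Q): not NE [P2→P gives 6>4]
(B,R): not NE [P1→C gives 6>2; P2→P gives 6>4]
(B,S): not NE [P1→C gives 10>7; P2→P gives 6>4]
(C,P): not NE [P2→S gives 11>8]
(C,Q): not NE [P1→B gives 4>2; P2→S gives 11>9]
(C,R): not NE [P2→S gives 11>4]
(C,S): NE

NE set: (C,S)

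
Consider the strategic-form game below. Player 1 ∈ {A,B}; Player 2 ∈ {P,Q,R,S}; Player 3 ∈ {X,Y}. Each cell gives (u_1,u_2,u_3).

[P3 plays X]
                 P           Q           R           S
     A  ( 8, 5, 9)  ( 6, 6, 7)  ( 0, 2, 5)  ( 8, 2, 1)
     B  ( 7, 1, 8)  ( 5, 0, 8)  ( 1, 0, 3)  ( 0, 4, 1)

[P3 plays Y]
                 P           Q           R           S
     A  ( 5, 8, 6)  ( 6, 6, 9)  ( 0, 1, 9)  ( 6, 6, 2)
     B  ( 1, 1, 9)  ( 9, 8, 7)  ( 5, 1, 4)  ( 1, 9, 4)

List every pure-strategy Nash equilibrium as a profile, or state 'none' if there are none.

(A,P,X): not NE [P2→Q gives 6>5]
(A,P,Y): not NE [P3→X gives 9>6]
(A,Q,X): not NE [P3→Y gives 9>7]
(A,Q,Y): not NE [P1→B gives 9>6; P2→P gives 8>6]
(A,R,X): not NE [P1→B gives 1>0; P2→Q gives 6>2; P3→Y gives 9>5]
(A,R,Y): not NE [P1→B gives 5>0; P2→P gives 8>1]
(A,S,X): not NE [P2→Q gives 6>2; P3→Y gives 2>1]
(A,S,Y): not NE [P2→P gives 8>6]
(B,P,X): not NE [P1→A gives 8>7; P2→S gives 4>1; P3→Y gives 9>8]
(B,P,Y): not NE [P1→A gives 5>1; P2→S gives 9>1]
(B,Q,X): not NE [P1→A gives 6>5; P2→S gives 4>0]
(B,Q,Y): not NE [P2→S gives 9>8; P3→X gives 8>7]
(B,R,X): not NE [P2→S gives 4>0; P3→Y gives 4>3]
(B,R,Y): not NE [P2→S gives 9>1]
(B,S,X): not NE [P1→A gives 8>0; P3→Y gives 4>1]
(B,S,Y): not NE [P1→A gives 6>1]

No pure NE.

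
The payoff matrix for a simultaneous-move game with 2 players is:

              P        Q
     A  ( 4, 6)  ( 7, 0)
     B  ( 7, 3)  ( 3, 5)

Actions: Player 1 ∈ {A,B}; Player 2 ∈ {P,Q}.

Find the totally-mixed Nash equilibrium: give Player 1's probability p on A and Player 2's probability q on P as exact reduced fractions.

p=1/4, q=4/7

P1 indiff ⇒ q·4+(1-q)·7 = q·7+(1-q)·3 ⇒ q(-3) = (1-q)(-4) ⇒ q = 4/7
P2 indiff ⇒ p·6+(1-p)·3 = p·0+(1-p)·5 ⇒ p(6) = (1-p)(2) ⇒ p = 1/4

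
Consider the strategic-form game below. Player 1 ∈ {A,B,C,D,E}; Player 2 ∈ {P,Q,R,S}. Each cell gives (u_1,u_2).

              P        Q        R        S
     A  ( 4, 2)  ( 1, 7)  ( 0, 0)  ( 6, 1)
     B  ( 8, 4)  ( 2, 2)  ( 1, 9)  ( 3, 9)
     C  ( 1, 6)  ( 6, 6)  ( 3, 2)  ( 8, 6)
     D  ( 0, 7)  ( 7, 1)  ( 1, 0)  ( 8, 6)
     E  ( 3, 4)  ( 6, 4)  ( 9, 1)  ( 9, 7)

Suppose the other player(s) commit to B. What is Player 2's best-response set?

u_2(P vs B) = 4
u_2(Q vs B) = 2
u_2(R vs B) = 9
u_2(S vs B) = 9
max payoff 9 at {R,S}

P2 best: {R,S}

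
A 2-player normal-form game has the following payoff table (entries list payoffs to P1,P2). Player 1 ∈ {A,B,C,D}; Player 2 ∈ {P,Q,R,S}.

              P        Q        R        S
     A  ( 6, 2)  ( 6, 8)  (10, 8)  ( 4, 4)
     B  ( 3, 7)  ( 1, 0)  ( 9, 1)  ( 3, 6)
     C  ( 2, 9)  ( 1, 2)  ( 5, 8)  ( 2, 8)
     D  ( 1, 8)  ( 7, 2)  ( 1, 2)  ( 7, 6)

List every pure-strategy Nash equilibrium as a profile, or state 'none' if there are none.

(A,P): not NE [P2→R gives 8>2]
(A,Q): not NE [P1→D gives 7>6]
(A,R): NE
(A,S): not NE [P1→D gives 7>4; P2→R gives 8>4]
(B,P): not NE [P1→A gives 6>3]
(B,Q): not NE [P1→D gives 7>1; P2→P gives 7>0]
(B,R): not NE [P1→A gives 10>9; P2→P gives 7>1]
(B,S): not NE [P1→D gives 7>3; P2→P gives 7>6]
(C,P): not NE [P1→A gives 6>2]
(C,Q): not NE [P1→D gives 7>1; P2→P gives 9>2]
(C,R): not NE [P1→A gives 10>5; P2→P gives 9>8]
(C,S): not NE [P1→D gives 7>2; P2→P gives 9>8]
(D,P): not NE [P1→A gives 6>1]
(D,Q): not NE [P2→P gives 8>2]
(D,R): not NE [P1→A gives 10>1; P2→P gives 8>2]
(D,S): not NE [P2→P gives 8>6]

PSNE = {(A,R)}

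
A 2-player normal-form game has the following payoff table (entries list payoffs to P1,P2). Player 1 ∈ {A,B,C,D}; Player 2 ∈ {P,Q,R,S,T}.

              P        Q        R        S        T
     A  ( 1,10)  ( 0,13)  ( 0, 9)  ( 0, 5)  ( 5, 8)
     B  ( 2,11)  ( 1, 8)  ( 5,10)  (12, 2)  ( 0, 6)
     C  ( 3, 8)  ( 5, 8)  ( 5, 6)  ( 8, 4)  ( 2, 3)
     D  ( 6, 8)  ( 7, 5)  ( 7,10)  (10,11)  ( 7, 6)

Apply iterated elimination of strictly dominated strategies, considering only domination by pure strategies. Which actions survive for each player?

Remaining: P1:{B,D} P2:{P,R,S}

P1 drop A (D beats it: P:6>1 Q:7>0 R:7>0 S:10>0 T:7>5)
P1 drop C (D beats it: P:6>3 Q:7>5 R:7>5 S:10>8 T:7>2)
P2 drop Q (P beats it: B:11>8 D:8>5)
P2 drop T (P beats it: B:11>6 D:8>6)
P1→{B,D} P2→{P,R,S}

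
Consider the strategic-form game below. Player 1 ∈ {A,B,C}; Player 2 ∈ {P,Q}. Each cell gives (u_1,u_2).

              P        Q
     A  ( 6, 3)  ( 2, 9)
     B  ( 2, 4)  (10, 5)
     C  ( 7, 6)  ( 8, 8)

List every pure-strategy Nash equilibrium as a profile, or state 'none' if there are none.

(A,P): not NE [P1→C gives 7>6; P2→Q gives 9>3]
(A,Q): not NE [P1→B gives 10>2]
(B,P): not NE [P1→C gives 7>2; P2→Q gives 5>4]
(B,Q): NE
(C,P): not NE [P2→Q gives 8>6]
(C,Q): not NE [P1→B gives 10>8]

NE set: (B,Q)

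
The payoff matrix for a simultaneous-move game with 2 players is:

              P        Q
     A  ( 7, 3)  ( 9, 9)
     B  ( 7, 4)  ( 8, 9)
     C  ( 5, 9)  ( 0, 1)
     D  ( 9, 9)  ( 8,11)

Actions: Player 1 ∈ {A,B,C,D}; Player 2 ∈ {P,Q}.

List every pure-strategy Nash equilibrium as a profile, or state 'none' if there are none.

NE set: (A,Q)

(A,P): not NE [P1→D gives 9>7; P2→Q gives 9>3]
(A,Q): NE
(B,P): not NE [P1→D gives 9>7; P2→Q gives 9>4]
(B,Q): not NE [P1→A gives 9>8]
(C,P): not NE [P1→D gives 9>5]
(C,Q): not NE [P1→A gives 9>0; P2→P gives 9>1]
(D,P): not NE [P2→Q gives 11>9]
(D,Q): not NE [P1→A gives 9>8]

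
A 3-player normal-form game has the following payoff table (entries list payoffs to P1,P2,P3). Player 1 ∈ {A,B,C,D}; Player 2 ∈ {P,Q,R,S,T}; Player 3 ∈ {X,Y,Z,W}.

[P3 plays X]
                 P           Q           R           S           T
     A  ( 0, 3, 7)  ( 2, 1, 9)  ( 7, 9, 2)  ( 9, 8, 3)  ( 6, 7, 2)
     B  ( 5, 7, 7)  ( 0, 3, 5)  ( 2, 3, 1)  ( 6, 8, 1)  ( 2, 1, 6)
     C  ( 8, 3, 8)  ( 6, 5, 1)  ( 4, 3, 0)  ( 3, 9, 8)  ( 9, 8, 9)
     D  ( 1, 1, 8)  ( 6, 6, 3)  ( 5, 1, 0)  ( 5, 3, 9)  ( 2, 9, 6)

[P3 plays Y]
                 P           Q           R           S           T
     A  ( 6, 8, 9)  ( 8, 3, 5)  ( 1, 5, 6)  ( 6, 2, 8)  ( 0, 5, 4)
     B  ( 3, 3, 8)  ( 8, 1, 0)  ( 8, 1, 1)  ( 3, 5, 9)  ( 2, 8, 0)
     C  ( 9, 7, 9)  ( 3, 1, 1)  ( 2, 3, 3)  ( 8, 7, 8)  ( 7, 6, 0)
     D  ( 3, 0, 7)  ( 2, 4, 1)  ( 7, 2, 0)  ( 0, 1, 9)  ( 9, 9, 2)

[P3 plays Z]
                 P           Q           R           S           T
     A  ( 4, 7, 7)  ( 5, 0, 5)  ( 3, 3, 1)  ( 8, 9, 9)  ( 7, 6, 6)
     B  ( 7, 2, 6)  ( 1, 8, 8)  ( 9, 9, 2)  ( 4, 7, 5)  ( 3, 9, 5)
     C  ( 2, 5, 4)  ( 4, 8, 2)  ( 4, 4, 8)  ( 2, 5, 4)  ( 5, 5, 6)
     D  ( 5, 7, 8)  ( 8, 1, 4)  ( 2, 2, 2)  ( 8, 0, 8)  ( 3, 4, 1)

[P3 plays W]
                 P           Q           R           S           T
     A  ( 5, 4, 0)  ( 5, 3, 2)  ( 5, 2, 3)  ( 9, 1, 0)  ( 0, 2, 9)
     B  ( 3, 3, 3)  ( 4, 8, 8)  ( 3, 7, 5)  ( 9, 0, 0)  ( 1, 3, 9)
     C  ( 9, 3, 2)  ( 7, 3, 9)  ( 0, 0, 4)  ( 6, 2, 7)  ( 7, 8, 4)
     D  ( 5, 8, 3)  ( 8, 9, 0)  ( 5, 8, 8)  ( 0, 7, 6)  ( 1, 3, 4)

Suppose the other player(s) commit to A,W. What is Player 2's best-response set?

BR_2 = {P}

u_2(P vs A,W) = 4
u_2(Q vs A,W) = 3
u_2(R vs A,W) = 2
u_2(S vs A,W) = 1
u_2(T vs A,W) = 2
max payoff 4 at {P}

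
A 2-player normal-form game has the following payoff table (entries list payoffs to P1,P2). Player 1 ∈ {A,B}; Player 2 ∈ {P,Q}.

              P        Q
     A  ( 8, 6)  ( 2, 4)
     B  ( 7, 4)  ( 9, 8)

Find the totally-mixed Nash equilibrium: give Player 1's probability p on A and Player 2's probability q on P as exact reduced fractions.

P1 indiff ⇒ q·8+(1-q)·2 = q·7+(1-q)·9 ⇒ q(1) = (1-q)(7) ⇒ q = 7/8
P2 indiff ⇒ p·6+(1-p)·4 = p·4+(1-p)·8 ⇒ p(2) = (1-p)(4) ⇒ p = 2/3

(p,q) = (2/3, 7/8)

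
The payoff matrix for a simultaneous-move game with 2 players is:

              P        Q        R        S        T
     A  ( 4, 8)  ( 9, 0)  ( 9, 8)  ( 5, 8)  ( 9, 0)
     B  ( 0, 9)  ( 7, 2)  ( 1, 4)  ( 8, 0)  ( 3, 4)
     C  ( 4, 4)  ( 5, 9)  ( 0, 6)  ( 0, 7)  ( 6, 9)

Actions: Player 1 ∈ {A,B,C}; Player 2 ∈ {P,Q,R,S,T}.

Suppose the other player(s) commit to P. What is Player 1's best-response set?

argmax u_1 = {A,C}

u_1(A vs P) = 4
u_1(B vs P) = 0
u_1(C vs P) = 4
max payoff 4 at {A,C}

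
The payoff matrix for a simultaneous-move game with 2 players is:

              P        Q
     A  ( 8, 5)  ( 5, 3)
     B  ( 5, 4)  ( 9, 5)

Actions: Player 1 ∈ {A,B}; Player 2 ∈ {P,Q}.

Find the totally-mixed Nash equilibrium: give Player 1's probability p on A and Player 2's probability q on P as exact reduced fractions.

P1 indiff ⇒ q·8+(1-q)·5 = q·5+(1-q)·9 ⇒ q(3) = (1-q)(4) ⇒ q = 4/7
P2 indiff ⇒ p·5+(1-p)·4 = p·3+(1-p)·5 ⇒ p(2) = (1-p)(1) ⇒ p = 1/3

(p,q) = (1/3, 4/7)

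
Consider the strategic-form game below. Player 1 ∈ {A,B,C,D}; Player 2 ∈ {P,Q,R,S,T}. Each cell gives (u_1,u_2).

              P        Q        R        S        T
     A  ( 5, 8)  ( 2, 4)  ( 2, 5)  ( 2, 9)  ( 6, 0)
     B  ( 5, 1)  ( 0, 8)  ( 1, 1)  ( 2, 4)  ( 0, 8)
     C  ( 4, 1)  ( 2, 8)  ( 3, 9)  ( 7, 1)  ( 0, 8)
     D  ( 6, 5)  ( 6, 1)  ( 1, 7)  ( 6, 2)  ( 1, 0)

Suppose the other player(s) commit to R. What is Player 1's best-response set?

u_1(A vs R) = 2
u_1(B vs R) = 1
u_1(C vs R) = 3
u_1(D vs R) = 1
max payoff 3 at {C}

argmax u_1 = {C}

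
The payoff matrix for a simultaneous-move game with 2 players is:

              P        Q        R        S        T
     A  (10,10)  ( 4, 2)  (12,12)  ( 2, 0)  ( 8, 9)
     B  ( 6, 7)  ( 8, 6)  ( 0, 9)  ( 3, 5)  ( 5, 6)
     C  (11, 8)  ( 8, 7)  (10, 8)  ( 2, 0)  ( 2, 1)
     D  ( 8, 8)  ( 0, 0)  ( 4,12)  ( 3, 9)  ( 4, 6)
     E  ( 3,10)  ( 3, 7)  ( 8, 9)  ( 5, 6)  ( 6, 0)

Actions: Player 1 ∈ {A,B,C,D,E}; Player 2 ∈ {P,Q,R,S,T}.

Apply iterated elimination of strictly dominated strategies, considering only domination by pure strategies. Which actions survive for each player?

Remaining: P1:{A,C} P2:{P,R}

P2 drop Q (P beats it: A:10>2 B:7>6 C:8>7 D:8>0 E:10>7)
P2 drop S (R beats it: A:12>0 B:9>5 C:8>0 D:12>9 E:9>6)
P1 drop B (A beats it: P:10>6 R:12>0 T:8>5)
P1 drop D (A beats it: P:10>8 R:12>4 T:8>4)
P1 drop E (A beats it: P:10>3 R:12>8 T:8>6)
P2 drop T (P beats it: A:10>9 C:8>1)
P1→{A,C} P2→{P,R}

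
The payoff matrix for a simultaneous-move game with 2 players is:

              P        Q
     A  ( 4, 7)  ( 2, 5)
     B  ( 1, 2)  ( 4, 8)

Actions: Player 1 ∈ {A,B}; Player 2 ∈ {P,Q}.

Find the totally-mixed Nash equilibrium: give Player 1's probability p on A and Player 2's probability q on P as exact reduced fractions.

p=3/4, q=2/5

P1 indiff ⇒ q·4+(1-q)·2 = q·1+(1-q)·4 ⇒ q(3) = (1-q)(2) ⇒ q = 2/5
P2 indiff ⇒ p·7+(1-p)·2 = p·5+(1-p)·8 ⇒ p(2) = (1-p)(6) ⇒ p = 3/4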